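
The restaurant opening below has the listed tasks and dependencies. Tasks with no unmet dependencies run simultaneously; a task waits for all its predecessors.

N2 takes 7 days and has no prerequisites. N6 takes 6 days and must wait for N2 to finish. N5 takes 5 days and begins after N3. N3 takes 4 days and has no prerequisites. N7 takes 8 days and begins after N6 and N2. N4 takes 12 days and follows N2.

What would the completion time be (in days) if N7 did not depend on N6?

Before: longest chain N2→N6→N7 = 7+6+8 = 21, finish 21.
Without N6→N7, N7's earliest start moves from 13 to 7.
The longest chain is now N2→N4 = 7+12 = 19, so the plan takes 19 days.

19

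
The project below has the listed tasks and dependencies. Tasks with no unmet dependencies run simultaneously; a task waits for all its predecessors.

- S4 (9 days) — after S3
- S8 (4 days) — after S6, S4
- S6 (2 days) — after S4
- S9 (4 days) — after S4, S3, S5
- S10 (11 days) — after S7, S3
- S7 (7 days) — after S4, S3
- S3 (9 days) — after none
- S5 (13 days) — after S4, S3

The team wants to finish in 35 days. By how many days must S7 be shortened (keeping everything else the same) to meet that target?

Current finish: 36 days; target: 35.
S7 is on every critical path, so each day cut from S7 cuts the finish by one (this holds down to a finish of 35).
Need 36 − 35 = 1 day off S7 → S7 becomes 6 days, finish becomes 35.

1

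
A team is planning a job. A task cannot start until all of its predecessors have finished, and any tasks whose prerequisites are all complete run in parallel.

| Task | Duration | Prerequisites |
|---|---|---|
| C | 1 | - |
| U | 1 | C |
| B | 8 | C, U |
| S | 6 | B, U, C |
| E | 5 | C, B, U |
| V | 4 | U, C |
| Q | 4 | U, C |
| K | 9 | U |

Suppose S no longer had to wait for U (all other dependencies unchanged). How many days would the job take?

16

Before: longest chain C→U→B→S = 1+1+8+6 = 16, finish 16.
Dropping U→S doesn't change S's earliest start (10); another predecessor still binds.
After: C→U→B→S = 1+1+8+6 = 16 → 16 days.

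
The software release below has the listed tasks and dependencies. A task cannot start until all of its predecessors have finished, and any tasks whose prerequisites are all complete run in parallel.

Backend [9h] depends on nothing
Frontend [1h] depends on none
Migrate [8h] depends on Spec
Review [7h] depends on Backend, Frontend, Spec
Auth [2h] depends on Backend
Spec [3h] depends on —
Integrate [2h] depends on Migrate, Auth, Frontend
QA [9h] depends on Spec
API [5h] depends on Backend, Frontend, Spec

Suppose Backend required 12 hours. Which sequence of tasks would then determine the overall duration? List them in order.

Backend, Review

Actual critical path: Backend→Review = 9+7 = 16 ⇒ 16 hours.
Backend lies on that path, so at 12 hours the path becomes 19 hours.
No other chain overtakes it, so the finish is 19 hours.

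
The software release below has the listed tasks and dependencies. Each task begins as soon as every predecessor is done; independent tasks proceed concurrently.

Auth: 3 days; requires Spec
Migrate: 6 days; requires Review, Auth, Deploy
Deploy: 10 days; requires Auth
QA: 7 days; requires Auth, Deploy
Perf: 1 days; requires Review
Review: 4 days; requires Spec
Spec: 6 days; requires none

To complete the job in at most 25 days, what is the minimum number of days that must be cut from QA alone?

Current finish: 26 days; target: 25.
QA is on every critical path, so each day cut from QA cuts the finish by one (this holds down to a finish of 25).
Need 26 − 25 = 1 day off QA → QA becomes 6 days, finish becomes 25.

1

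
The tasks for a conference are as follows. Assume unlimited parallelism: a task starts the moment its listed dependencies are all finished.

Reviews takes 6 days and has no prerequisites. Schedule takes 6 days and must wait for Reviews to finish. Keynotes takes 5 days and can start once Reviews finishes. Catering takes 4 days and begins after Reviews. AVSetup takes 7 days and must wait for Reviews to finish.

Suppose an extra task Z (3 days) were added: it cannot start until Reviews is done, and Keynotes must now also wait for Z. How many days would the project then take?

14

Originally the project takes 13 days.
With Z inserted, Keynotes now waits for max(Reviews, Z).
New critical path: Reviews→Z→Keynotes = 6+3+5 = 14 ⇒ 14 days.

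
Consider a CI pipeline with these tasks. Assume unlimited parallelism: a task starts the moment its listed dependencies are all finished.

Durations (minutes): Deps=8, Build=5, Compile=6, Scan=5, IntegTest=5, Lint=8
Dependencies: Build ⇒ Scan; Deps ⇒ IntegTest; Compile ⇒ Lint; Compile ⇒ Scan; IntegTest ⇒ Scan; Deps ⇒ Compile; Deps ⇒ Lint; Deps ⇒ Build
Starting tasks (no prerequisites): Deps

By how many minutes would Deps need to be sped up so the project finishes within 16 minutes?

Current finish: 22 minutes; target: 16.
Deps is on every critical path, so each minute cut from Deps cuts the finish by one (this holds down to a finish of 15).
Need 22 − 16 = 6 minutes off Deps → Deps becomes 2 minutes, finish becomes 16.

6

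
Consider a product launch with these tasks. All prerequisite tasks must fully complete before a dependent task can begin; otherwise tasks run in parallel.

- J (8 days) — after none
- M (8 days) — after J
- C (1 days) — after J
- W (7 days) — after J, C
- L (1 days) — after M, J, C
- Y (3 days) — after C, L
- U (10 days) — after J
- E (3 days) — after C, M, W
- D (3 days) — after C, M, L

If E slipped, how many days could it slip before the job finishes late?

1

J→M→L→Y = 8+8+1+3 = 20 sets the makespan at 20 days.
E finishes as early as 19 and must finish by 20.
Slack of E = 17 − 16 = 1 day.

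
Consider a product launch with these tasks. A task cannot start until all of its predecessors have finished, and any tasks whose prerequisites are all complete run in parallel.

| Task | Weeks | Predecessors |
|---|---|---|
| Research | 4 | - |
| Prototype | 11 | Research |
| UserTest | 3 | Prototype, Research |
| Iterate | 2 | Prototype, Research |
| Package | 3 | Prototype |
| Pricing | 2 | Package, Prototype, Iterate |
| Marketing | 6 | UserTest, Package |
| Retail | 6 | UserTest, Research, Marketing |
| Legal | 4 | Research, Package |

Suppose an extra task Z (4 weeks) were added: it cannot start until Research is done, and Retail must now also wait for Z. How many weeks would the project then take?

30

Originally the project takes 30 weeks.
With Z inserted, Retail now waits for max(UserTest, Research, Marketing, Z).
New critical path: Research→Prototype→UserTest→Marketing→Retail = 4+11+3+6+6 = 30 ⇒ 30 weeks.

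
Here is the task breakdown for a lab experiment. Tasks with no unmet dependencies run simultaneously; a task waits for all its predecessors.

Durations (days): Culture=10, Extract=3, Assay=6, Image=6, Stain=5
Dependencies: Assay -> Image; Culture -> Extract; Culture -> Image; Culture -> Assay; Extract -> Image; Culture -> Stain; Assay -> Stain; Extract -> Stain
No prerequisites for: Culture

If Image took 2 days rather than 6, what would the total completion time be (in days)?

Baseline: Culture→Assay→Image = 10+6+6 = 22 → 22 days.
Image is on the critical path; changing it to 2 makes that path 18 days.
The binding chain switches to Culture→Assay→Stain = 10+6+5 = 21; finish 21 days.

21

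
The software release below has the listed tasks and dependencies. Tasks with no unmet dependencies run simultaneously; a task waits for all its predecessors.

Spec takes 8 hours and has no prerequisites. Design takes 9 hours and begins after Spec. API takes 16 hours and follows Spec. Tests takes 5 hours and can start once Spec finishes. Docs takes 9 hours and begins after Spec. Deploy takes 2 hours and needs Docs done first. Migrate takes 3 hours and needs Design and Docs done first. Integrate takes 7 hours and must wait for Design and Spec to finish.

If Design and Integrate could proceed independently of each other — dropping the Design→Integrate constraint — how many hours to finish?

24

With the dependency in place, Spec→Design→Integrate = 8+9+7 = 24 sets the finish at 24 hours.
Without Design→Integrate, Integrate's earliest start moves from 17 to 8.
After: Spec→API = 8+16 = 24 → 24 hours.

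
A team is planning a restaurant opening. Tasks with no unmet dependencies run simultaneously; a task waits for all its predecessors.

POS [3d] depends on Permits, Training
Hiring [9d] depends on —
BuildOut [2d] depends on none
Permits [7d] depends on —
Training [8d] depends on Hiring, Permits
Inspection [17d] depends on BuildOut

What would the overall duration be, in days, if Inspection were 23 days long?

The binding path is Hiring→Training→POS = 9+8+3 = 20; finish at 20 days.
Inspection is off the critical path — its longest chain is 19 days, giving 1 of slack.
New critical path: BuildOut→Inspection = 2+23 = 25 ⇒ 25 days.

25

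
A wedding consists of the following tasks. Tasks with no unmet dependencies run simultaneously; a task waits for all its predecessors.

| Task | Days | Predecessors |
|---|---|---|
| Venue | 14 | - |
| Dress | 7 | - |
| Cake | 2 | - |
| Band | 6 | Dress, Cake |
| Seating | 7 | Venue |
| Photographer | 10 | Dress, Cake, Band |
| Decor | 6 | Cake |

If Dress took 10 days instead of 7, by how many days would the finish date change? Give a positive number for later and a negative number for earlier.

As given, the longest chain is Dress→Band→Photographer = 7+6+10 = 23, so the finish is 23 days.
Since Dress is critical, the +3 change carries straight to that chain (now 26 days).
That remains the longest chain; total 26 days.
Change in finish: 26 − 23 = +3 days.

3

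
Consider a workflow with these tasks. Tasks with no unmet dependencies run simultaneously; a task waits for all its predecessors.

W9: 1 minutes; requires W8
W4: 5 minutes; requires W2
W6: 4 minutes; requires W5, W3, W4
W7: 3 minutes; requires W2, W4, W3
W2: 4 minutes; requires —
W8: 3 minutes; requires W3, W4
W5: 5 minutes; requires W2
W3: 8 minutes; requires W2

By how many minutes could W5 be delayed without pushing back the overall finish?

W2→W3→W6 = 4+8+4 = 16 sets the makespan at 16 minutes.
The longest chain containing W5 totals 13 minutes.
So W5 can slip 12 − 9 = 3 minutes.

3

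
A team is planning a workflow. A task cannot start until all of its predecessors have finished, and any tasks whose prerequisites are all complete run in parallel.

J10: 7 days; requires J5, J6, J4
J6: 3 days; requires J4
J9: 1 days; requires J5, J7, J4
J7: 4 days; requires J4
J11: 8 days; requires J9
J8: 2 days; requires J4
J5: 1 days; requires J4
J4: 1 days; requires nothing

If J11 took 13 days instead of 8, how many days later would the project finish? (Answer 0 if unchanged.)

Actual critical path: J4→J7→J9→J11 = 1+4+1+8 = 14 ⇒ 14 days.
Since J11 is critical, the +5 change carries straight to that chain (now 19 days).
The critical path is still J4→J7→J9→J11; finish is now 19 days.
Change in finish: 19 − 14 = +5 days.

5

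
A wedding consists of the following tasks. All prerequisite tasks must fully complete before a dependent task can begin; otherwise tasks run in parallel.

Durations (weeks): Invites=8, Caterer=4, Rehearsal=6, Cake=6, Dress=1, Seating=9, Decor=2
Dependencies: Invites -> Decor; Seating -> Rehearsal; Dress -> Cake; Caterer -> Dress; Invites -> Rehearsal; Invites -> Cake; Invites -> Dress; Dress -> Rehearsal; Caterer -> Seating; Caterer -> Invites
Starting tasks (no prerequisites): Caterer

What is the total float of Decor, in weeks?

The longest chain is Caterer→Invites→Dress→Cake = 4+8+1+6 = 19; overall finish 19 weeks.
The longest chain containing Decor totals 14 weeks.
Float = 19 − 14 = 5.

5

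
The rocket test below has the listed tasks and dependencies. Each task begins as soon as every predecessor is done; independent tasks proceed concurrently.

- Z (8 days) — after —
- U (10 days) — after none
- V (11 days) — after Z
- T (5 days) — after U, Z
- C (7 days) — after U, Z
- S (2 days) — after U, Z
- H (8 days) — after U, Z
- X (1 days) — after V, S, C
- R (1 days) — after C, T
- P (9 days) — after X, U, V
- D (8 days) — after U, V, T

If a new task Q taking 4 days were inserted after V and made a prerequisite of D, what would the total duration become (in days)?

Originally the plan takes 29 days.
With Q inserted, D now waits for max(U, V, T, Q).
New critical path: Z→V→Q→D = 8+11+4+8 = 31 ⇒ 31 days.

31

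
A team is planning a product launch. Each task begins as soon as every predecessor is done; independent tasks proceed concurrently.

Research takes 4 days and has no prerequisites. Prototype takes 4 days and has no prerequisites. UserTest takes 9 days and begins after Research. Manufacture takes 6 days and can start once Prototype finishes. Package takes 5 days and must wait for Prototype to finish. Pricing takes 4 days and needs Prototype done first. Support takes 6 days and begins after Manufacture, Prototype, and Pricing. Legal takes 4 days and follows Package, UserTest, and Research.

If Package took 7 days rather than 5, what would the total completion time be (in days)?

17

Critical path before the change: Research→UserTest→Legal = 4+9+4 = 17 giving 17 days.
The longest path through Package is only 13 days, so Package has float 4.
The critical path is still Research→UserTest→Legal; finish is now 17 days.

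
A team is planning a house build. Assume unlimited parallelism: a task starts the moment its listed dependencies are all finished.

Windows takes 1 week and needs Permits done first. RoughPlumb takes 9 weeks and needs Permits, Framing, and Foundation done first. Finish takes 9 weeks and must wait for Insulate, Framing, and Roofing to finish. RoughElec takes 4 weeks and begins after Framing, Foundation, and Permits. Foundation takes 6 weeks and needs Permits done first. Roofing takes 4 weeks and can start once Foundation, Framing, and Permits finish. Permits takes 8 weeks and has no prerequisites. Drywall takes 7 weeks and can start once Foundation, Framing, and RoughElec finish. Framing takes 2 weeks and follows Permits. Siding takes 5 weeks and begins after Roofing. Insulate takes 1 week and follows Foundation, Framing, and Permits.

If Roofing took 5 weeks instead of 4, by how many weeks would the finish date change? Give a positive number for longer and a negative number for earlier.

1

Baseline: Permits→Foundation→Roofing→Finish = 8+6+4+9 = 27 → 27 weeks.
Since Roofing is critical, the +1 change carries straight to that chain (now 28 weeks).
That remains the longest chain; total 28 weeks.
Change in finish: 28 − 27 = +1 weeks.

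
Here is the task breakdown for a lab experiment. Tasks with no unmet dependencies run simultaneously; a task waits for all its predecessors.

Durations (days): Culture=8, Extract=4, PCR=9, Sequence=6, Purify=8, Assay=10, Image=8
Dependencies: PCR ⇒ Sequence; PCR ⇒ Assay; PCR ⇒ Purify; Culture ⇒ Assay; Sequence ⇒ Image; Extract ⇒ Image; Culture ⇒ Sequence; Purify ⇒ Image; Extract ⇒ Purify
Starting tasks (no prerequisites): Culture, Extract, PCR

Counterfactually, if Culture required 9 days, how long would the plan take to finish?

Critical path before the change: PCR→Purify→Image = 9+8+8 = 25 giving 25 days.
Culture is off the critical path — its longest chain is 22 days, giving 3 of slack.
That remains the longest chain; total 25 days.

25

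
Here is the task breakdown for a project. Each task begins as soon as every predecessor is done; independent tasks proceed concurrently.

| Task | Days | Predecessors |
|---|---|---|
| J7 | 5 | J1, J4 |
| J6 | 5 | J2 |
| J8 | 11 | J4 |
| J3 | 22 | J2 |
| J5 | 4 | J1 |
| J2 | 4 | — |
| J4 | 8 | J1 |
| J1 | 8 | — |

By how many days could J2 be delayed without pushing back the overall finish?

1

J1→J4→J8 = 8+8+11 = 27 sets the makespan at 27 days.
Longest path through J2: 26 days (earliest finish 4, latest finish 5).
Float = 27 − 26 = 1.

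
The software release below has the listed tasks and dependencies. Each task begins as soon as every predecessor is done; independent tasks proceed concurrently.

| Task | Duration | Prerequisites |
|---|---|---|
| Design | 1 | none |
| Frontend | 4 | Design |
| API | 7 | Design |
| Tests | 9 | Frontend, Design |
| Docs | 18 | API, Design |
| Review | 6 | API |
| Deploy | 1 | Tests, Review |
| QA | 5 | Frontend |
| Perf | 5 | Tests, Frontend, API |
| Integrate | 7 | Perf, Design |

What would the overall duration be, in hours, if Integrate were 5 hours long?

The binding path is Design→Frontend→Tests→Perf→Integrate = 1+4+9+5+7 = 26; finish at 26 hours.
Integrate is on the critical path; changing it to 5 makes that path 24 hours.
Now Design→API→Docs = 1+7+18 = 26 is longest, so the finish becomes 26 hours.

26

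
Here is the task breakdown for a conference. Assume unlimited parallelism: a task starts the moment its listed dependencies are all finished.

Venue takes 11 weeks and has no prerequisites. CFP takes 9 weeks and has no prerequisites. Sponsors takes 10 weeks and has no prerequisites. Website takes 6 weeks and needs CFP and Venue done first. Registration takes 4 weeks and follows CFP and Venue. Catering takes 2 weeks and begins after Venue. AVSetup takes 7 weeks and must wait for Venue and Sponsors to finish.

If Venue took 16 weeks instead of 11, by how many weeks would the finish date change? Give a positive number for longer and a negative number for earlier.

Baseline: Venue→AVSetup = 11+7 = 18 → 18 weeks.
Venue lies on that path, so at 16 weeks the path becomes 23 weeks.
That remains the longest chain; total 23 weeks.
Change in finish: 23 − 18 = +5 weeks.

5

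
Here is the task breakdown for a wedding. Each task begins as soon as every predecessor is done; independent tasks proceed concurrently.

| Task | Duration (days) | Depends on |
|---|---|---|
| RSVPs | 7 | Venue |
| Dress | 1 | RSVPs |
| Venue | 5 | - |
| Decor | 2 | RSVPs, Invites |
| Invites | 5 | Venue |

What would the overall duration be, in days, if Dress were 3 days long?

15

As given, the longest chain is Venue→RSVPs→Decor = 5+7+2 = 14, so the finish is 14 days.
The longest path through Dress is only 13 days, so Dress has float 1.
The binding chain switches to Venue→RSVPs→Dress = 5+7+3 = 15; finish 15 days.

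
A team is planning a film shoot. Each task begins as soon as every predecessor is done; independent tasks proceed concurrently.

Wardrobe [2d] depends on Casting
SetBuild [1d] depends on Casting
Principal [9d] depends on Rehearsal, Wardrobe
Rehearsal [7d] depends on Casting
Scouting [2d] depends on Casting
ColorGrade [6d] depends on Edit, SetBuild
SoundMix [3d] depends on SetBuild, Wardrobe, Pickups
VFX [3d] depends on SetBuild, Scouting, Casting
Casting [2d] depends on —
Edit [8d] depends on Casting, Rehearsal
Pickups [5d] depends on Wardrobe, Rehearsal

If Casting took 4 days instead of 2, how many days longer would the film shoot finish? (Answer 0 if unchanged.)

As given, the longest chain is Casting→Rehearsal→Edit→ColorGrade = 2+7+8+6 = 23, so the finish is 23 days.
Since Casting is critical, the +2 change carries straight to that chain (now 25 days).
The critical path is still Casting→Rehearsal→Edit→ColorGrade; finish is now 25 days.
Change in finish: 25 − 23 = +2 days.

2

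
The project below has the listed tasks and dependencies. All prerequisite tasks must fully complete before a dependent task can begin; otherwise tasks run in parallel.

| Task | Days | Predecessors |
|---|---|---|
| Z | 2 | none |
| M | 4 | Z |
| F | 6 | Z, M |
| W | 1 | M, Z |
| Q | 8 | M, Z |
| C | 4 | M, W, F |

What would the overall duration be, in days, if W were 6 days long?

16

Actual critical path: Z→M→F→C = 2+4+6+4 = 16 ⇒ 16 days.
The longest path through W is only 11 days, so W has float 5.
No other chain overtakes it, so the finish is 16 days.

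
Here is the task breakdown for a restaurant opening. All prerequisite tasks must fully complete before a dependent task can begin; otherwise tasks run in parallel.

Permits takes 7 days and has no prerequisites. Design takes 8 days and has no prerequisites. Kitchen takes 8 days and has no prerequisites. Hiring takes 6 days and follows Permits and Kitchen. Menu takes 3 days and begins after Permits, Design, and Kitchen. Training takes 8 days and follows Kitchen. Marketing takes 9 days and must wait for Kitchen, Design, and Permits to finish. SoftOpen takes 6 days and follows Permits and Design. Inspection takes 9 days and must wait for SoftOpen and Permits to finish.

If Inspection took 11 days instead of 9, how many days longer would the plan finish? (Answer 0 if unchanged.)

Baseline: Design→SoftOpen→Inspection = 8+6+9 = 23 → 23 days.
Inspection lies on that path, so at 11 days the path becomes 25 days.
No other chain overtakes it, so the finish is 25 days.
Change in finish: 25 − 23 = +2 days.

2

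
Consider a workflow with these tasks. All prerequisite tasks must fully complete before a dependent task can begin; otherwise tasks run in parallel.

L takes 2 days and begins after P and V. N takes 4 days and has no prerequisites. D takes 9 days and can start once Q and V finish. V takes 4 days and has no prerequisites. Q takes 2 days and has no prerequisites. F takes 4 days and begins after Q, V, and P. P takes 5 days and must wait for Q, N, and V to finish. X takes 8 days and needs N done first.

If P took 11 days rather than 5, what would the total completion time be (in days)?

Actual critical path: V→P→F = 4+5+4 = 13 ⇒ 13 days.
P is on the critical path; changing it to 11 makes that path 19 days.
The critical path is still V→P→F; finish is now 19 days.

19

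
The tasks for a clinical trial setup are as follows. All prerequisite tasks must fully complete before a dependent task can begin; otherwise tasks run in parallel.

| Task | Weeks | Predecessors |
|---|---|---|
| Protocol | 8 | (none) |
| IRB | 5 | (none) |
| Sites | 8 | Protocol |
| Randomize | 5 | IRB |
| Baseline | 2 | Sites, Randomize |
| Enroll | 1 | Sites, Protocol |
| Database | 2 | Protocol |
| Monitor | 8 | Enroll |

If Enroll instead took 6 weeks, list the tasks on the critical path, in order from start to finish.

Protocol, Sites, Enroll, Monitor

The binding path is Protocol→Sites→Enroll→Monitor = 8+8+1+8 = 25; finish at 25 weeks.
Enroll is on the critical path; changing it to 6 makes that path 30 weeks.
The critical path is still Protocol→Sites→Enroll→Monitor; finish is now 30 weeks.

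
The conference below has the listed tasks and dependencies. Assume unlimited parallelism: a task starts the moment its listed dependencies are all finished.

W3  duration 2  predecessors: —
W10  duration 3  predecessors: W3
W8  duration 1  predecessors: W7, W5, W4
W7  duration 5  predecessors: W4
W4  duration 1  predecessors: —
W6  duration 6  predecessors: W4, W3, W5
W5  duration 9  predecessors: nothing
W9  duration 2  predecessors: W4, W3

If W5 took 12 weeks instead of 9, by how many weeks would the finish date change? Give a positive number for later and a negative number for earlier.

Actual critical path: W5→W6 = 9+6 = 15 ⇒ 15 weeks.
W5 is on the critical path; changing it to 12 makes that path 18 weeks.
That remains the longest chain; total 18 weeks.
Change in finish: 18 − 15 = +3 weeks.

3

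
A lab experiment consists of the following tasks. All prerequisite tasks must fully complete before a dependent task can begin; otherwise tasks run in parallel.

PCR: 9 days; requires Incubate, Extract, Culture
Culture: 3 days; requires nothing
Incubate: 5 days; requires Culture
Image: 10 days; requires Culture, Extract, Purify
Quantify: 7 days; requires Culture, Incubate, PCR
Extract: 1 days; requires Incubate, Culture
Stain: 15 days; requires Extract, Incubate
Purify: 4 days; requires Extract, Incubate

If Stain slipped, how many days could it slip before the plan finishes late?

1

The longest chain is Culture→Incubate→Extract→PCR→Quantify = 3+5+1+9+7 = 25; overall finish 25 days.
Longest path through Stain: 24 days (earliest finish 24, latest finish 25).
Float = 25 − 24 = 1.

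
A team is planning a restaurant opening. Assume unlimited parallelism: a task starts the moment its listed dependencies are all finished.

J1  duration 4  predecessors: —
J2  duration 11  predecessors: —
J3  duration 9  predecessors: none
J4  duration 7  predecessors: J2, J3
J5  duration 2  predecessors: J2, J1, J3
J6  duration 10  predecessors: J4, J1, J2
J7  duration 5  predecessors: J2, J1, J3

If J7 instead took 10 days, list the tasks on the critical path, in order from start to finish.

The binding path is J2→J4→J6 = 11+7+10 = 28; finish at 28 days.
J7 has 12 days of float (longest path through it is 16).
No other chain overtakes it, so the finish is 28 days.

J2, J4, J6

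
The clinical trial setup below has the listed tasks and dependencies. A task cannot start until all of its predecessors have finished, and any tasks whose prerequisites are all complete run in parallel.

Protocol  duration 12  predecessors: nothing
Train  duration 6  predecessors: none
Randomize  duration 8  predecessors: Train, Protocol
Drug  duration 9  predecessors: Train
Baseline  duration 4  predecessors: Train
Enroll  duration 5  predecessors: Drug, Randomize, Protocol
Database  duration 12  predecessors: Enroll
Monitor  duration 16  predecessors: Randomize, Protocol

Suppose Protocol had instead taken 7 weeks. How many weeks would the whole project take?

The binding path is Protocol→Randomize→Enroll→Database = 12+8+5+12 = 37; finish at 37 weeks.
Since Protocol is critical, the -5 change carries straight to that chain (now 32 weeks).
The critical path is still Protocol→Randomize→Enroll→Database; finish is now 32 weeks.

32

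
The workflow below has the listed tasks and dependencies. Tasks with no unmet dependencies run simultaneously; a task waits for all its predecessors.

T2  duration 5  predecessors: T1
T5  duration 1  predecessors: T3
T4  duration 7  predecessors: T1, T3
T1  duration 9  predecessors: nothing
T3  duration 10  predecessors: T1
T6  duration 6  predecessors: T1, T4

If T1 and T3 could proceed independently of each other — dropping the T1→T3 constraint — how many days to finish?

Before: longest chain T1→T3→T4→T6 = 9+10+7+6 = 32, finish 32.
Without T1→T3, T3's earliest start moves from 9 to 0.
The longest chain is now T3→T4→T6 = 10+7+6 = 23, so the plan takes 23 days.

23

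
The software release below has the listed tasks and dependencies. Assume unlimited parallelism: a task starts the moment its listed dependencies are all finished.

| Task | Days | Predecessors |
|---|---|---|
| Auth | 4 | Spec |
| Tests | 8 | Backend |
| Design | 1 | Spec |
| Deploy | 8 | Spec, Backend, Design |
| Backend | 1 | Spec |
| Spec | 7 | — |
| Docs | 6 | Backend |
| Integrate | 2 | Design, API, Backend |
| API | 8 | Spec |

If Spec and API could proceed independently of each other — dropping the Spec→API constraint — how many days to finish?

16

Original critical path: Spec→API→Integrate = 7+8+2 = 17 ⇒ 17 days.
Without Spec→API, API's earliest start moves from 7 to 0.
The longest chain is now Spec→Design→Deploy = 7+1+8 = 16, so the schedule takes 16 days.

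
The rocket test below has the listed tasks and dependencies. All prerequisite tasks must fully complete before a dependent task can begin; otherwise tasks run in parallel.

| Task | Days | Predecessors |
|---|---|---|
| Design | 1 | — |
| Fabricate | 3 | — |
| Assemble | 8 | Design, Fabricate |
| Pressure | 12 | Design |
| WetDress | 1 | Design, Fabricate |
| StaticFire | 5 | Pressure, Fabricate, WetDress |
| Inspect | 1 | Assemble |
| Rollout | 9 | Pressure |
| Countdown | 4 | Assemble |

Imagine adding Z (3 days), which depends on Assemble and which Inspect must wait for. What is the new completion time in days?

Originally the plan takes 22 days.
With Z inserted, Inspect now waits for max(Assemble, Z).
New critical path: Design→Pressure→Rollout = 1+12+9 = 22 ⇒ 22 days.

22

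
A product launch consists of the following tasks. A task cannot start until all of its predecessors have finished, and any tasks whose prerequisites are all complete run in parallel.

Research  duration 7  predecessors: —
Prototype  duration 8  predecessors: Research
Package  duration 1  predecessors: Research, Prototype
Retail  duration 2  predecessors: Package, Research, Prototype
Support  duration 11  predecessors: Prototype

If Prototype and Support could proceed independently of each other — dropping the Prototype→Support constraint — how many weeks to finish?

18

With the dependency in place, Research→Prototype→Support = 7+8+11 = 26 sets the finish at 26 weeks.
Without Prototype→Support, Support's earliest start moves from 15 to 0.
The longest chain is now Research→Prototype→Package→Retail = 7+8+1+2 = 18, so the plan takes 18 weeks.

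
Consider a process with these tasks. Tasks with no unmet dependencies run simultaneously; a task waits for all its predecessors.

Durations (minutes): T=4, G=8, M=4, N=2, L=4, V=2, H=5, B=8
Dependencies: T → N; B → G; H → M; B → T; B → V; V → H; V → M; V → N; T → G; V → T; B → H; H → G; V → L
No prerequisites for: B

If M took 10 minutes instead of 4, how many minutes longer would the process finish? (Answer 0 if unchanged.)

As given, the longest chain is B→V→H→G = 8+2+5+8 = 23, so the finish is 23 minutes.
The longest path through M is only 19 minutes, so M has float 4.
New critical path: B→V→H→M = 8+2+5+10 = 25 ⇒ 25 minutes.
Change in finish: 25 − 23 = +2 minutes.

2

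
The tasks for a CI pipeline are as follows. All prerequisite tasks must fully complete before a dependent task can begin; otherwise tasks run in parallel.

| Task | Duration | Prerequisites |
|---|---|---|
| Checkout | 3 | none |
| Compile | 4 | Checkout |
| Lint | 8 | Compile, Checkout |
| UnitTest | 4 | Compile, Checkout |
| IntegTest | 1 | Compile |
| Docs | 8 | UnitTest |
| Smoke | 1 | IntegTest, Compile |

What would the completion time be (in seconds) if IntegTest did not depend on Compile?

Original critical path: Checkout→Compile→UnitTest→Docs = 3+4+4+8 = 19 ⇒ 19 seconds.
Without Compile→IntegTest, IntegTest's earliest start moves from 7 to 0.
New critical path: Checkout→Compile→UnitTest→Docs = 3+4+4+8 = 19 ⇒ 19 seconds.

19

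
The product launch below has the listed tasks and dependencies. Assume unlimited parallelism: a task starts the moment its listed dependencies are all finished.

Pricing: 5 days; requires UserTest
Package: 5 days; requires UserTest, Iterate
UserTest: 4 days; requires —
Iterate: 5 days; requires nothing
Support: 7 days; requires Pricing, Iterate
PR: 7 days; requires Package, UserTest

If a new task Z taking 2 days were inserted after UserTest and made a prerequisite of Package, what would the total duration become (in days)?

18

Originally the product launch takes 17 days.
With Z inserted, Package now waits for max(UserTest, Iterate, Z).
New critical path: UserTest→Z→Package→PR = 4+2+5+7 = 18 ⇒ 18 days.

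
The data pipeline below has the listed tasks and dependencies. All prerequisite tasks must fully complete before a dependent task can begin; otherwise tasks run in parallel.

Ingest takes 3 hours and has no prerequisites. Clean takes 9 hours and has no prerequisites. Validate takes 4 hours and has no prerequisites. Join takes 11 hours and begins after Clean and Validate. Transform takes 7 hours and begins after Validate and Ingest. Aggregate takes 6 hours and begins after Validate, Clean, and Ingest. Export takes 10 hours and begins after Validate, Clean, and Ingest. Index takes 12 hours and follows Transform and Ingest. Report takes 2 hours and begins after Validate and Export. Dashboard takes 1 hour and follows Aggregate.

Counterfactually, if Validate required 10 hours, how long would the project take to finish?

The binding path is Validate→Transform→Index = 4+7+12 = 23; finish at 23 hours.
Validate lies on that path, so at 10 hours the path becomes 29 hours.
That remains the longest chain; total 29 hours.

29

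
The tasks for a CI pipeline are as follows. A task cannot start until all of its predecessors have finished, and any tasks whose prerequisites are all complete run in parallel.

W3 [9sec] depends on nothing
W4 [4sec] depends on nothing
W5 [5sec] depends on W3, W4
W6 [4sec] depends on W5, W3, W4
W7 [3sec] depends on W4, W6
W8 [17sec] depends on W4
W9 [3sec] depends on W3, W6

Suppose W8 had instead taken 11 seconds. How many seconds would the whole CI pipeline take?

21

Critical path before the change: W4→W8 = 4+17 = 21 giving 21 seconds.
W8 lies on that path, so at 11 seconds the path becomes 15 seconds.
Now W3→W5→W6→W7 = 9+5+4+3 = 21 is longest, so the finish becomes 21 seconds.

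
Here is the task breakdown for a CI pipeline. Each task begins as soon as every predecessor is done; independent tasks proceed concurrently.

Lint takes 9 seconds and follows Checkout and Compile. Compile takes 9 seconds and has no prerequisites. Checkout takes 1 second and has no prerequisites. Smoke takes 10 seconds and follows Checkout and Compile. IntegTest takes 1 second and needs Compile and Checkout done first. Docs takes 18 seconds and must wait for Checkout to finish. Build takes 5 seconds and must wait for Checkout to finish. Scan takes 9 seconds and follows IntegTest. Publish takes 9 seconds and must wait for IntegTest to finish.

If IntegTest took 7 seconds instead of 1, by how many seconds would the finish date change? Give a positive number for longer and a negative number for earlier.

6

The binding path is Compile→IntegTest→Scan = 9+1+9 = 19; finish at 19 seconds.
Since IntegTest is critical, the +6 change carries straight to that chain (now 25 seconds).
The critical path is still Compile→IntegTest→Scan; finish is now 25 seconds.
Change in finish: 25 − 19 = +6 seconds.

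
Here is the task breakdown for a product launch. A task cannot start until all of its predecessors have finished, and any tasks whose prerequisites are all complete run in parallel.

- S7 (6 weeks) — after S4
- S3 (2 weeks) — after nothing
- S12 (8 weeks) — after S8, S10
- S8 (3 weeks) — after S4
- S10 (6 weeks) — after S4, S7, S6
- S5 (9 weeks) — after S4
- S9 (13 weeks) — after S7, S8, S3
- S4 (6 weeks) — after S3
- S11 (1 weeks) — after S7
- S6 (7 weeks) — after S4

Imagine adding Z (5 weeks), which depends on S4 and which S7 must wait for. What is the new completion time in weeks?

Originally the product launch takes 29 weeks.
With Z inserted, S7 now waits for max(S4, Z).
New critical path: S3→S4→Z→S7→S10→S12 = 2+6+5+6+6+8 = 33 ⇒ 33 weeks.

33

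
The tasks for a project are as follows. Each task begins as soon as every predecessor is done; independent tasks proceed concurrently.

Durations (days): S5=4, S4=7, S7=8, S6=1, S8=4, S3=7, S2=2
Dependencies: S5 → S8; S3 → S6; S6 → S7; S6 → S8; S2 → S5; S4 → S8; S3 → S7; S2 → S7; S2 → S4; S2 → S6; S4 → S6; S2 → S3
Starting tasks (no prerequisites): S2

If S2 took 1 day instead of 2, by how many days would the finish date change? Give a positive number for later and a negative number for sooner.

Actual critical path: S2→S3→S6→S7 = 2+7+1+8 = 18 ⇒ 18 days.
Since S2 is critical, the -1 change carries straight to that chain (now 17 days).
No other chain overtakes it, so the finish is 17 days.
Change in finish: 17 − 18 = -1 days.

-1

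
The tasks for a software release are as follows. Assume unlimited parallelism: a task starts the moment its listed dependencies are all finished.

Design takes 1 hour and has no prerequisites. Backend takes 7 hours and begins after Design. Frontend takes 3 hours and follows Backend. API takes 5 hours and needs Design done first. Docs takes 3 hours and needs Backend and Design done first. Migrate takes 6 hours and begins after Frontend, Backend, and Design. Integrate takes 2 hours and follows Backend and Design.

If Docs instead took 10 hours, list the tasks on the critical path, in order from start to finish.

Actual critical path: Design→Backend→Frontend→Migrate = 1+7+3+6 = 17 ⇒ 17 hours.
Docs has 6 hours of float (longest path through it is 11).
New critical path: Design→Backend→Docs = 1+7+10 = 18 ⇒ 18 hours.

Design, Backend, Docs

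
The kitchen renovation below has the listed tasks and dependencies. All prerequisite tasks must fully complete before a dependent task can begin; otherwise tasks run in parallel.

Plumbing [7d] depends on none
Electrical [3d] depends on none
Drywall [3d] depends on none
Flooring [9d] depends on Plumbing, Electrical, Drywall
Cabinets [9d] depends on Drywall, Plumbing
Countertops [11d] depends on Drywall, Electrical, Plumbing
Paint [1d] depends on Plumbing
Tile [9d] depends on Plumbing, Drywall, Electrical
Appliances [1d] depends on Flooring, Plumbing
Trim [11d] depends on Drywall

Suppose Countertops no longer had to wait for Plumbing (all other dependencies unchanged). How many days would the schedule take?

17

Original critical path: Plumbing→Countertops = 7+11 = 18 ⇒ 18 days.
Without Plumbing→Countertops, Countertops's earliest start moves from 7 to 3.
After: Plumbing→Flooring→Appliances = 7+9+1 = 17 → 17 days.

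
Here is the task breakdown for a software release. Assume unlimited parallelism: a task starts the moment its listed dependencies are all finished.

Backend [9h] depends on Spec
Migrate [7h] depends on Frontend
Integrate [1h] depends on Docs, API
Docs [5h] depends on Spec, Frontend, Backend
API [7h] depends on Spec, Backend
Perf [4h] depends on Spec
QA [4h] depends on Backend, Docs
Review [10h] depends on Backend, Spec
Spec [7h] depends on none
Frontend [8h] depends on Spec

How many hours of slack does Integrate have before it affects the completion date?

The longest chain is Spec→Backend→Review = 7+9+10 = 26; overall finish 26 hours.
Integrate finishes as early as 24 and must finish by 26.
So Integrate can slip 26 − 24 = 2 hours.

2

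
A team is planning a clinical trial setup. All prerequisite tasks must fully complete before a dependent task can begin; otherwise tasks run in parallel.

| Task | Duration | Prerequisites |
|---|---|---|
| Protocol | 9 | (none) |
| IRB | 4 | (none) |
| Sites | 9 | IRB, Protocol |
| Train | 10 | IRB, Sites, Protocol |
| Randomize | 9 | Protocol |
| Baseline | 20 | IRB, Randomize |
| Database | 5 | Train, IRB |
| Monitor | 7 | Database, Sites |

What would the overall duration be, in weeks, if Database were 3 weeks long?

Actual critical path: Protocol→Sites→Train→Database→Monitor = 9+9+10+5+7 = 40 ⇒ 40 weeks.
Database lies on that path, so at 3 weeks the path becomes 38 weeks.
That remains the longest chain; total 38 weeks.

38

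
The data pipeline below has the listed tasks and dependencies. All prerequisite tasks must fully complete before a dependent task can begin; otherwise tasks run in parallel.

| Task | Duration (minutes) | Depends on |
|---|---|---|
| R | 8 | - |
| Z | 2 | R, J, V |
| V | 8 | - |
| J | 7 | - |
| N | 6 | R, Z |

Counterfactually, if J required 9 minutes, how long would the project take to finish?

Actual critical path: R→Z→N = 8+2+6 = 16 ⇒ 16 minutes.
J has 1 minute of float (longest path through it is 15).
The binding chain switches to J→Z→N = 9+2+6 = 17; finish 17 minutes.

17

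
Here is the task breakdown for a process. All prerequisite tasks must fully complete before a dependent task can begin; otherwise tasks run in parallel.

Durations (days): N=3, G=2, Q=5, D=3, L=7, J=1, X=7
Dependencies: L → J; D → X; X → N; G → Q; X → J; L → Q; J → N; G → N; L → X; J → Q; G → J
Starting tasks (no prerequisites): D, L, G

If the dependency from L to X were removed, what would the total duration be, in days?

With the dependency in place, L→X→J→Q = 7+7+1+5 = 20 sets the finish at 20 days.
Without L→X, X's earliest start moves from 7 to 3.
After: D→X→J→Q = 3+7+1+5 = 16 → 16 days.

16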